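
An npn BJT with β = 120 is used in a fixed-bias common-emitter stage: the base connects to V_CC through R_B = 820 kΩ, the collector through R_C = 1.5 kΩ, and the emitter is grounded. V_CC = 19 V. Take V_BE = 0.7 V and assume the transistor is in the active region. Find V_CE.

V_CE ≈ 15 V

Base loop: V_CC = I_B·R_B + V_BE, so I_B = (19 − 0.7)/820 kΩ = 0.0223 mA.
In the active region I_C = β·I_B = 120 × 0.0223 = 2.68 mA.
Collector loop: V_CE = V_CC − I_C·R_C = 19 − 2.68×1.5 = 15 V.
Since V_CE = 15 V > V_CE(sat) ≈ 0.2 V, the transistor is in the active region as assumed.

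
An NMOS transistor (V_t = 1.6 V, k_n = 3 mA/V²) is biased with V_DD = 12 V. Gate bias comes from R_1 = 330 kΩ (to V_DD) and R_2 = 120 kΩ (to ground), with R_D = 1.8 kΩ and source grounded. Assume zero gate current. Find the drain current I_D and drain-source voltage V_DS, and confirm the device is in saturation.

I_D ≈ 3.8 mA, V_DS ≈ 5.1 V

V_G = V_DD·R_2/(R_1+R_2) = 12×120/450 = 3.2 V. With the source grounded, V_GS = V_G = 3.2 V.
Assume saturation: I_D = (k_n/2)(V_GS − V_t)² = (3/2)×(3.2 − 1.6)² = 1.5×1.6² = 3.84 mA.
V_DS = V_DD − I_D·R_D = 12 − 3.84×1.8 = 5.09 V.
Saturation requires V_DS ≥ V_GS − V_t = 1.6 V; 5.09 ≥ 1.6 ✓.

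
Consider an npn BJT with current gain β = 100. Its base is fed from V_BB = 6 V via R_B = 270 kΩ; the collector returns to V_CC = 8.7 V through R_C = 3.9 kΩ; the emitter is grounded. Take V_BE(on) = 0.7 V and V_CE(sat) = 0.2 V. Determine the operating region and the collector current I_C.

Assume active. Base-emitter loop: I_B = (V_BB − V_BE)/R_B = (6 − 0.7)/270 = 0.0196 mA.
I_C = β·I_B = 100×0.0196 = 1.96 mA.
V_CE = V_CC − I_C·R_C = 8.7 − 1.96×3.9 = 1.04 V > V_CE(sat), so the active-region assumption holds.

active; I_C ≈ 2 mA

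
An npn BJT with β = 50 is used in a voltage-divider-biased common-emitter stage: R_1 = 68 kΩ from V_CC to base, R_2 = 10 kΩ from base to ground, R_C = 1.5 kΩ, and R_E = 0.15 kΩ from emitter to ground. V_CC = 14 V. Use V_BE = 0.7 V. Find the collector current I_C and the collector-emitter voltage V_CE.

I_C ≈ 3.3 mA, V_CE ≈ 8.5 V

Thevenize the base divider: V_Th = V_CC·R_2/(R_1+R_2) = 14×10/78 = 1.79 V, R_Th = R_1‖R_2 = 8.72 kΩ.
Base-emitter loop: V_Th = I_B·R_Th + V_BE + (β+1)I_B·R_E, so I_B = (1.79 − 0.7) / (8.72 + 51×0.15) = 0.0669 mA.
I_C = β·I_B = 50×0.0669 = 3.34 mA, and I_E = (β+1)I_B = 3.41 mA.
V_CE = V_CC − I_C·R_C − I_E·R_E = 14 − 3.34×1.5 − 3.41×0.15 = 8.47 V.
V_CE = 8.47 V > 0.2 V confirms active-region operation.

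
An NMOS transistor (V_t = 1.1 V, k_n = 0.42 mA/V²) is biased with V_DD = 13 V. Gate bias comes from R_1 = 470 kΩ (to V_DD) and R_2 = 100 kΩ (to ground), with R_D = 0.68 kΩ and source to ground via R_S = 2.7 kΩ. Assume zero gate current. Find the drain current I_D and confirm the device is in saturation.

V_G = V_DD·R_2/(R_1+R_2) = 13×100/570 = 2.28 V.
Assume saturation: I_D = (k_n/2)(V_GS − V_t)² with V_GS = V_G − I_D·R_S = 2.28 − 2.7·I_D.
Substituting gives 1.53·I_D² − 2.34·I_D + 0.293 = 0, with roots I_D = 0.138 or 1.39 mA.
The root I_D = 1.39 mA gives V_GS = -1.47 V ≤ V_t, so take I_D = 0.138 mA.
Then V_GS = 1.91 V and V_DS = V_DD − I_D(R_D+R_S) = 13 − 0.138×3.38 = 12.5 V.
Saturation requires V_DS ≥ V_GS − V_t = 0.809 V; 12.5 ≥ 0.809 ✓.

I_D ≈ 0.14 mA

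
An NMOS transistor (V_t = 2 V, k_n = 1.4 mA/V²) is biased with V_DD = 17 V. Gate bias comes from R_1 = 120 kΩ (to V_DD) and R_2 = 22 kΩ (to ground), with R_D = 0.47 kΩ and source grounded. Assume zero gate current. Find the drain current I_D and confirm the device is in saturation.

V_G = V_DD·R_2/(R_1+R_2) = 17×22/142 = 2.63 V. With the source grounded, V_GS = V_G = 2.63 V.
Assume saturation: I_D = (k_n/2)(V_GS − V_t)² = (1.4/2)×(2.63 − 2)² = 0.7×0.634² = 0.281 mA.
V_DS = V_DD − I_D·R_D = 17 − 0.281×0.47 = 16.9 V.
Saturation requires V_DS ≥ V_GS − V_t = 0.634 V; 16.9 ≥ 0.634 ✓.

I_D ≈ 0.28 mA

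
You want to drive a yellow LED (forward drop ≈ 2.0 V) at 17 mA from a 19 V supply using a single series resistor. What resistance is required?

The resistor drops V_S − V_D = 19 − 2.0 = 17 V at 17 mA.
R = 17 V / 17 mA = 1 kΩ.

R ≈ 1 kΩ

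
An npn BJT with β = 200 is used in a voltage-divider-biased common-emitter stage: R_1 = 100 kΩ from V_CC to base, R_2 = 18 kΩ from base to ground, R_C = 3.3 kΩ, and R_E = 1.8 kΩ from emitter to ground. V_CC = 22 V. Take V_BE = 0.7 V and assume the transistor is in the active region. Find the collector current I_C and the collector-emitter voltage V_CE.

I_C ≈ 1.4 mA, V_CE ≈ 15 V

Thevenize the base divider: V_Th = V_CC·R_2/(R_1+R_2) = 22×18/118 = 3.36 V, R_Th = R_1‖R_2 = 15.3 kΩ.
Base-emitter loop: V_Th = I_B·R_Th + V_BE + (β+1)I_B·R_E, so I_B = (3.36 − 0.7) / (15.3 + 201×1.8) = 0.00704 mA.
I_C = β·I_B = 200×0.00704 = 1.41 mA, and I_E = (β+1)I_B = 1.42 mA.
V_CE = V_CC − I_C·R_C − I_E·R_E = 22 − 1.41×3.3 − 1.42×1.8 = 14.8 V.
V_CE = 14.8 V > 0.2 V confirms active-region operation.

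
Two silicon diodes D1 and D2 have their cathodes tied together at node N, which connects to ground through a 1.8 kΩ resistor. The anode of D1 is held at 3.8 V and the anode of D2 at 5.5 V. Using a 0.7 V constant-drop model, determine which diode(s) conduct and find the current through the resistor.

Assume both conduct. Then node N would need to be at both 3.8−0.7 = 3.1 V and 5.5−0.7 = 4.8 V, which is impossible.
Assume only D2 conducts: V_N = 5.5 − 0.7 = 4.8 V, so I_R = 4.8/1.8 = 2.67 mA.
Check D1: its anode-to-cathode voltage is 3.8 − 4.8 = -1 V < 0.7 V, so it is off. The assumption is consistent.

Only D2 conducts; I_R ≈ 2.7 mA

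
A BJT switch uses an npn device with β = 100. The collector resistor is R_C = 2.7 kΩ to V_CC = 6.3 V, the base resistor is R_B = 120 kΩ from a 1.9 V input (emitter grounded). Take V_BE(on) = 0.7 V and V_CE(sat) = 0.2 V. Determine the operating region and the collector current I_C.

Assume active. Base-emitter loop: I_B = (V_BB − V_BE)/R_B = (1.9 − 0.7)/120 = 0.01 mA.
I_C = β·I_B = 100×0.01 = 1 mA.
V_CE = V_CC − I_C·R_C = 6.3 − 1×2.7 = 3.6 V > V_CE(sat), so the active-region assumption holds.

active; I_C ≈ 1 mA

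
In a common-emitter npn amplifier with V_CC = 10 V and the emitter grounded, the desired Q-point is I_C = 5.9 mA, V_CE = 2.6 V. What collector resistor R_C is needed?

R_C ≈ 1.3 kΩ

Collector loop: V_CC = I_C·R_C + V_CE.
R_C = (V_CC − V_CE)/I_C = (10 − 2.6)/5.9 = 1.25 kΩ.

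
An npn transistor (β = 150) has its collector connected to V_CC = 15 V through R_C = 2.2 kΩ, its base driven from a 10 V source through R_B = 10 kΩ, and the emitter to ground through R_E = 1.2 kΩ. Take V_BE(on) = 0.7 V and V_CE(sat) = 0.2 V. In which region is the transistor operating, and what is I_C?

saturation; I_C ≈ 4.2 mA

Assume active: I_B = (10 − 0.7)/(10 + 151×1.2) = 0.0486 mA, I_C = β·I_B = 7.3 mA.
Then V_CE = 15 − 7.3×2.2 − 7.34×1.2 = -9.86 V < 0.2 V — the active assumption fails.
Re-solve with V_CE = 0.2 V. KCL at the emitter: V_E/R_E = (V_BB−0.7−V_E)/R_B + (V_CC−0.2−V_E)/R_C, giving V_E = 5.52 V.
I_C = (V_CC − 0.2 − V_E)/R_C = (14.8 − 5.52)/2.2 = 4.22 mA.
Check: I_B = (9.3 − 5.52)/10 = 0.378 mA, and β·I_B = 56.7 mA > I_C, confirming saturation.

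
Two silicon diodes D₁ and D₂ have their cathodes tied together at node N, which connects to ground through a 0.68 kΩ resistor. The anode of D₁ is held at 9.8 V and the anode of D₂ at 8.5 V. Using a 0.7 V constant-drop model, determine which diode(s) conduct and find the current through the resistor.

Assume both conduct. Then node N would need to be at both 9.8−0.7 = 9.1 V and 8.5−0.7 = 7.8 V, which is impossible.
Assume only D₁ conducts: V_N = 9.8 − 0.7 = 9.1 V, so I_R = 9.1/0.68 = 13.4 mA.
Check D₂: its anode-to-cathode voltage is 8.5 − 9.1 = -0.6 V < 0.7 V, so it is off. The assumption is consistent.

Only D₁ conducts; I_R ≈ 13 mA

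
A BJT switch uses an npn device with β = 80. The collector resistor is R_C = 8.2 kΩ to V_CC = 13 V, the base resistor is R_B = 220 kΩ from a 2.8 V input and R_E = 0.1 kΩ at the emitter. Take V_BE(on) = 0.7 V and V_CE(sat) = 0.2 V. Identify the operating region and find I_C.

Assume active. Base-emitter loop: I_B = (V_BB − V_BE)/(R_B + (β+1)R_E) = (2.8 − 0.7)/(220 + 81×0.1) = 0.00921 mA.
I_C = β·I_B = 80×0.00921 = 0.737 mA.
V_CE = V_CC − I_C·R_C − I_E·R_E = 13 − 0.737×8.2 − 0.746×0.1 = 6.89 V > V_CE(sat), so the active-region assumption holds.

active; I_C ≈ 0.74 mA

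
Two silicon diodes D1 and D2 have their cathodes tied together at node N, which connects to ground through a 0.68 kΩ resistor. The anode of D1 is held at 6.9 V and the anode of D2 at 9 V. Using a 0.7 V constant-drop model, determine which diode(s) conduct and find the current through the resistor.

Assume both conduct. Then node N would need to be at both 6.9−0.7 = 6.2 V and 9−0.7 = 8.3 V, which is impossible.
Assume only D2 conducts: V_N = 9 − 0.7 = 8.3 V, so I_R = 8.3/0.68 = 12.2 mA.
Check D1: its anode-to-cathode voltage is 6.9 − 8.3 = -1.4 V < 0.7 V, so it is off. The assumption is consistent.

Only D2 conducts; I_R ≈ 12 mA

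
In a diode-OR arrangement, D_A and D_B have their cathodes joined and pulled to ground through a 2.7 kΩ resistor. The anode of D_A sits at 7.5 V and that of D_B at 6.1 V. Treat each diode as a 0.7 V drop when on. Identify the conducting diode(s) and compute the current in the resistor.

Only D_A conducts; I_R ≈ 2.5 mA

Assume both conduct. Then node N would need to be at both 7.5−0.7 = 6.8 V and 6.1−0.7 = 5.4 V, which is impossible.
Assume only D_A conducts: V_N = 7.5 − 0.7 = 6.8 V, so I_R = 6.8/2.7 = 2.52 mA.
Check D_B: its anode-to-cathode voltage is 6.1 − 6.8 = -0.7 V < 0.7 V, so it is off. The assumption is consistent.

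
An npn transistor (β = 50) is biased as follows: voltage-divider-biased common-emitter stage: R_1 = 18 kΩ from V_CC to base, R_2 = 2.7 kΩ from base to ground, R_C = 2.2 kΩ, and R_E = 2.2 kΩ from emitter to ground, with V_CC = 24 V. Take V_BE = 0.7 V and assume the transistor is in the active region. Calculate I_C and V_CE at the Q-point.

Thevenize the base divider: V_Th = V_CC·R_2/(R_1+R_2) = 24×2.7/20.7 = 3.13 V, R_Th = R_1‖R_2 = 2.35 kΩ.
Base-emitter loop: V_Th = I_B·R_Th + V_BE + (β+1)I_B·R_E, so I_B = (3.13 − 0.7) / (2.35 + 51×2.2) = 0.0212 mA.
I_C = β·I_B = 50×0.0212 = 1.06 mA, and I_E = (β+1)I_B = 1.08 mA.
V_CE = V_CC − I_C·R_C − I_E·R_E = 24 − 1.06×2.2 − 1.08×2.2 = 19.3 V.
V_CE = 19.3 V > 0.2 V confirms active-region operation.

I_C ≈ 1.1 mA, V_CE ≈ 19 V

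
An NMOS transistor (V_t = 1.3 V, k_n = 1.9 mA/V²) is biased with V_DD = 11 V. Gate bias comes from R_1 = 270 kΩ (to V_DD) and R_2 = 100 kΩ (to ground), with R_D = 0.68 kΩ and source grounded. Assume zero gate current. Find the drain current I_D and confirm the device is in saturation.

I_D ≈ 2.7 mA

V_G = V_DD·R_2/(R_1+R_2) = 11×100/370 = 2.97 V. With the source grounded, V_GS = V_G = 2.97 V.
Assume saturation: I_D = (k_n/2)(V_GS − V_t)² = (1.9/2)×(2.97 − 1.3)² = 0.95×1.67² = 2.66 mA.
V_DS = V_DD − I_D·R_D = 11 − 2.66×0.68 = 9.19 V.
Saturation requires V_DS ≥ V_GS − V_t = 1.67 V; 9.19 ≥ 1.67 ✓.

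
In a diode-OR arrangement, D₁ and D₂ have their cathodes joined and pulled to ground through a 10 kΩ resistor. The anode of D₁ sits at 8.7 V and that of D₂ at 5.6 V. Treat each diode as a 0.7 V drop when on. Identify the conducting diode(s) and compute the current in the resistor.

Assume both conduct. Then node N would need to be at both 8.7−0.7 = 8 V and 5.6−0.7 = 4.9 V, which is impossible.
Assume only D₁ conducts: V_N = 8.7 − 0.7 = 8 V, so I_R = 8/10 = 0.8 mA.
Check D₂: its anode-to-cathode voltage is 5.6 − 8 = -2.4 V < 0.7 V, so it is off. The assumption is consistent.

Only D₁ conducts; I_R ≈ 0.8 mA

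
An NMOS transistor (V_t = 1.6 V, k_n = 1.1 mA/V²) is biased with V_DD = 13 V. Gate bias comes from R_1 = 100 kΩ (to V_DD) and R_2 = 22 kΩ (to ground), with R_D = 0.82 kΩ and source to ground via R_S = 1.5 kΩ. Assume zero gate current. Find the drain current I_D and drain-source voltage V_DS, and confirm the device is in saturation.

I_D ≈ 0.15 mA, V_DS ≈ 13 V

V_G = V_DD·R_2/(R_1+R_2) = 13×22/122 = 2.34 V.
Assume saturation: I_D = (k_n/2)(V_GS − V_t)² with V_GS = V_G − I_D·R_S = 2.34 − 1.5·I_D.
Substituting gives 1.24·I_D² − 2.23·I_D + 0.305 = 0, with roots I_D = 0.149 or 1.65 mA.
The root I_D = 1.65 mA gives V_GS = -0.133 V ≤ V_t, so take I_D = 0.149 mA.
Then V_GS = 2.12 V and V_DS = V_DD − I_D(R_D+R_S) = 13 − 0.149×2.32 = 12.7 V.
Saturation requires V_DS ≥ V_GS − V_t = 0.521 V; 12.7 ≥ 0.521 ✓.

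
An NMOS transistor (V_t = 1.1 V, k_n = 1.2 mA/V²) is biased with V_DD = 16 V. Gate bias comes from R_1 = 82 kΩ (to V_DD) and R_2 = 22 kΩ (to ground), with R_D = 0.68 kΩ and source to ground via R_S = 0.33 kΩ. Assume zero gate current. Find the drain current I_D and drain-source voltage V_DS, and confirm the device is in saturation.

V_G = V_DD·R_2/(R_1+R_2) = 16×22/104 = 3.38 V.
Assume saturation: I_D = (k_n/2)(V_GS − V_t)² with V_GS = V_G − I_D·R_S = 3.38 − 0.33·I_D.
Substituting gives 0.0653·I_D² − 1.9·I_D + 3.13 = 0, with roots I_D = 1.75 or 27.4 mA.
The root I_D = 27.4 mA gives V_GS = -5.66 V ≤ V_t, so take I_D = 1.75 mA.
Then V_GS = 2.81 V and V_DS = V_DD − I_D(R_D+R_S) = 16 − 1.75×1.01 = 14.2 V.
Saturation requires V_DS ≥ V_GS − V_t = 1.71 V; 14.2 ≥ 1.71 ✓.

I_D ≈ 1.7 mA, V_DS ≈ 14 V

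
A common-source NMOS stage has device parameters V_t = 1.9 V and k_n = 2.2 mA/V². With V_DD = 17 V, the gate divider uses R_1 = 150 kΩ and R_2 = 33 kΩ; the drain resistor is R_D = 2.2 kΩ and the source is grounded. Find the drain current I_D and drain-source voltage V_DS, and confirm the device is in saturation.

I_D ≈ 1.5 mA, V_DS ≈ 14 V

V_G = V_DD·R_2/(R_1+R_2) = 17×33/183 = 3.07 V. With the source grounded, V_GS = V_G = 3.07 V.
Assume saturation: I_D = (k_n/2)(V_GS − V_t)² = (2.2/2)×(3.07 − 1.9)² = 1.1×1.17² = 1.49 mA.
V_DS = V_DD − I_D·R_D = 17 − 1.49×2.2 = 13.7 V.
Saturation requires V_DS ≥ V_GS − V_t = 1.17 V; 13.7 ≥ 1.17 ✓.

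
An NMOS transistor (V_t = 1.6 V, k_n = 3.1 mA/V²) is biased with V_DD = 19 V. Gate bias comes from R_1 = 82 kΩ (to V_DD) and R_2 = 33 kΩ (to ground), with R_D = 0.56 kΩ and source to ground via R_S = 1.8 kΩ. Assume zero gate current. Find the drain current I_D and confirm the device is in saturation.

V_G = V_DD·R_2/(R_1+R_2) = 19×33/115 = 5.45 V.
Assume saturation: I_D = (k_n/2)(V_GS − V_t)² with V_GS = V_G − I_D·R_S = 5.45 − 1.8·I_D.
Substituting gives 5.02·I_D² − 22.5·I_D + 23 = 0, with roots I_D = 1.58 or 2.9 mA.
The root I_D = 2.9 mA gives V_GS = 0.232 V ≤ V_t, so take I_D = 1.58 mA.
Then V_GS = 2.61 V and V_DS = V_DD − I_D(R_D+R_S) = 19 − 1.58×2.36 = 15.3 V.
Saturation requires V_DS ≥ V_GS − V_t = 1.01 V; 15.3 ≥ 1.01 ✓.

I_D ≈ 1.6 mA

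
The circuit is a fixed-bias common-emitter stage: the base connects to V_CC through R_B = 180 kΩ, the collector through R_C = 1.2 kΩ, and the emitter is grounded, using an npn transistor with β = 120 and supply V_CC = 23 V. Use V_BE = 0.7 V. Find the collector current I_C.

I_C ≈ 15 mA

Base loop: V_CC = I_B·R_B + V_BE, so I_B = (23 − 0.7)/180 kΩ = 0.124 mA.
In the active region I_C = β·I_B = 120 × 0.124 = 14.9 mA.
Collector loop: V_CE = V_CC − I_C·R_C = 23 − 14.9×1.2 = 5.16 V.
Since V_CE = 5.16 V > V_CE(sat) ≈ 0.2 V, the transistor is in the active region as assumed.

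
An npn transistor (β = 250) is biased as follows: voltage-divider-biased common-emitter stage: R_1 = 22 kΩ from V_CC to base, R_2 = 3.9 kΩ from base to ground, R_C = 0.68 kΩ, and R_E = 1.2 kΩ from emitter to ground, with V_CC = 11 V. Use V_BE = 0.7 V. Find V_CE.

V_CE ≈ 9.5 V

Thevenize the base divider: V_Th = V_CC·R_2/(R_1+R_2) = 11×3.9/25.9 = 1.66 V, R_Th = R_1‖R_2 = 3.31 kΩ.
Base-emitter loop: V_Th = I_B·R_Th + V_BE + (β+1)I_B·R_E, so I_B = (1.66 − 0.7) / (3.31 + 251×1.2) = 0.00314 mA.
I_C = β·I_B = 250×0.00314 = 0.785 mA, and I_E = (β+1)I_B = 0.788 mA.
V_CE = V_CC − I_C·R_C − I_E·R_E = 11 − 0.785×0.68 − 0.788×1.2 = 9.52 V.
V_CE = 9.52 V > 0.2 V confirms active-region operation.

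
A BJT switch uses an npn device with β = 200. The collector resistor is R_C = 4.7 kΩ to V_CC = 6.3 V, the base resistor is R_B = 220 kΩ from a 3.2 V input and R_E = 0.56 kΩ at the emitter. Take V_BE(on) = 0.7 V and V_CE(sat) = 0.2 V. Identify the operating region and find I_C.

saturation; I_C ≈ 1.2 mA

Assume active: I_B = (3.2 − 0.7)/(220 + 201×0.56) = 0.00752 mA, I_C = β·I_B = 1.5 mA.
Then V_CE = 6.3 − 1.5×4.7 − 1.51×0.56 = -1.61 V < 0.2 V — the active assumption fails.
Re-solve with V_CE = 0.2 V. KCL at the emitter: V_E/R_E = (V_BB−0.7−V_E)/R_B + (V_CC−0.2−V_E)/R_C, giving V_E = 0.654 V.
I_C = (V_CC − 0.2 − V_E)/R_C = (6.1 − 0.654)/4.7 = 1.16 mA.
Check: I_B = (2.5 − 0.654)/220 = 0.00839 mA, and β·I_B = 1.68 mA > I_C, confirming saturation.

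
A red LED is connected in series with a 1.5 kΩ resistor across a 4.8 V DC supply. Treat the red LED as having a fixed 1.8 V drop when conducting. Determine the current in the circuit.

I ≈ 2 mA

KVL around the loop: 4.8 = V_D + I·R = 1.8 + I × 1.5 kΩ.
So I = (4.8 − 1.8) / 1.5 kΩ = 3 / 1.5 = 2 mA.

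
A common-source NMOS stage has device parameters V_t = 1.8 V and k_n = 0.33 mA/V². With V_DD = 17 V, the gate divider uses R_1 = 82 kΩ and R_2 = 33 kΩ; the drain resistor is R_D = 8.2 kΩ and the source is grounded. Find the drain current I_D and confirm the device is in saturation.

V_G = V_DD·R_2/(R_1+R_2) = 17×33/115 = 4.88 V. With the source grounded, V_GS = V_G = 4.88 V.
Assume saturation: I_D = (k_n/2)(V_GS − V_t)² = (0.33/2)×(4.88 − 1.8)² = 0.165×3.08² = 1.56 mA.
V_DS = V_DD − I_D·R_D = 17 − 1.56×8.2 = 4.18 V.
Saturation requires V_DS ≥ V_GS − V_t = 3.08 V; 4.18 ≥ 3.08 ✓.

I_D ≈ 1.6 mA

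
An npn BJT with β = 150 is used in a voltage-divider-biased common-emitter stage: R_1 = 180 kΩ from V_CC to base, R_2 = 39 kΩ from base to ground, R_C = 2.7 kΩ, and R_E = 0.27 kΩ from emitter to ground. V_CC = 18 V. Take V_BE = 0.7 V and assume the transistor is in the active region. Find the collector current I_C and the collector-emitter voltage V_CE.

Thevenize the base divider: V_Th = V_CC·R_2/(R_1+R_2) = 18×39/219 = 3.21 V, R_Th = R_1‖R_2 = 32.1 kΩ.
Base-emitter loop: V_Th = I_B·R_Th + V_BE + (β+1)I_B·R_E, so I_B = (3.21 − 0.7) / (32.1 + 151×0.27) = 0.0344 mA.
I_C = β·I_B = 150×0.0344 = 5.16 mA, and I_E = (β+1)I_B = 5.2 mA.
V_CE = V_CC − I_C·R_C − I_E·R_E = 18 − 5.16×2.7 − 5.2×0.27 = 2.66 V.
V_CE = 2.66 V > 0.2 V confirms active-region operation.

I_C ≈ 5.2 mA, V_CE ≈ 2.7 V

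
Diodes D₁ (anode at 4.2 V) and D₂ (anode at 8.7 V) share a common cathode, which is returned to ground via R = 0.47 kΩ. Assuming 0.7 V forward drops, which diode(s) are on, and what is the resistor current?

Only D₂ conducts; I_R ≈ 17 mA

Assume both conduct. Then node N would need to be at both 4.2−0.7 = 3.5 V and 8.7−0.7 = 8 V, which is impossible.
Assume only D₂ conducts: V_N = 8.7 − 0.7 = 8 V, so I_R = 8/0.47 = 17 mA.
Check D₁: its anode-to-cathode voltage is 4.2 − 8 = -3.8 V < 0.7 V, so it is off. The assumption is consistent.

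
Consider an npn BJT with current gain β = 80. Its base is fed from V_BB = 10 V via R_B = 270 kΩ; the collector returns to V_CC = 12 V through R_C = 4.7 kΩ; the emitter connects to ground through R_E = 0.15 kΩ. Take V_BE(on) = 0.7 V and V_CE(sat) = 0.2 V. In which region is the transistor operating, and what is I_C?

saturation; I_C ≈ 2.4 mA

Assume active: I_B = (10 − 0.7)/(270 + 81×0.15) = 0.033 mA, I_C = β·I_B = 2.64 mA.
Then V_CE = 12 − 2.64×4.7 − 2.67×0.15 = -0.794 V < 0.2 V — the active assumption fails.
Re-solve with V_CE = 0.2 V. KCL at the emitter: V_E/R_E = (V_BB−0.7−V_E)/R_B + (V_CC−0.2−V_E)/R_C, giving V_E = 0.37 V.
I_C = (V_CC − 0.2 − V_E)/R_C = (11.8 − 0.37)/4.7 = 2.43 mA.
Check: I_B = (9.3 − 0.37)/270 = 0.0331 mA, and β·I_B = 2.65 mA > I_C, confirming saturation.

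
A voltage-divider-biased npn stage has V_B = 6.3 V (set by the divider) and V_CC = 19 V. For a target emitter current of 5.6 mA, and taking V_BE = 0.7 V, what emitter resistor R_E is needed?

R_E ≈ 1 kΩ

V_E = V_B − V_BE = 6.3 − 0.7 = 5.6 V.
R_E = V_E / I_E = 5.6 / 5.6 = 1 kΩ.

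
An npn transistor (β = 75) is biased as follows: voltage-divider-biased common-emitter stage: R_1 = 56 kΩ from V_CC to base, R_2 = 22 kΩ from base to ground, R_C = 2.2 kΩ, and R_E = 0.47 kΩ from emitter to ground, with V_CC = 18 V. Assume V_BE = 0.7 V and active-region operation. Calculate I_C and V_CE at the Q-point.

I_C ≈ 6.4 mA, V_CE ≈ 0.95 V

Thevenize the base divider: V_Th = V_CC·R_2/(R_1+R_2) = 18×22/78 = 5.08 V, R_Th = R_1‖R_2 = 15.8 kΩ.
Base-emitter loop: V_Th = I_B·R_Th + V_BE + (β+1)I_B·R_E, so I_B = (5.08 − 0.7) / (15.8 + 76×0.47) = 0.085 mA.
I_C = β·I_B = 75×0.085 = 6.37 mA, and I_E = (β+1)I_B = 6.46 mA.
V_CE = V_CC − I_C·R_C − I_E·R_E = 18 − 6.37×2.2 − 6.46×0.47 = 0.946 V.
V_CE = 0.946 V > 0.2 V confirms active-region operation.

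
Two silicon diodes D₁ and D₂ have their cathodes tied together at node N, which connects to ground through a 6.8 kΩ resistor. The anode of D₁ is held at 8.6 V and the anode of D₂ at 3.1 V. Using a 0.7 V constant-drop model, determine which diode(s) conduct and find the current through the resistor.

Only D₁ conducts; I_R ≈ 1.2 mA

Assume both conduct. Then node N would need to be at both 8.6−0.7 = 7.9 V and 3.1−0.7 = 2.4 V, which is impossible.
Assume only D₁ conducts: V_N = 8.6 − 0.7 = 7.9 V, so I_R = 7.9/6.8 = 1.16 mA.
Check D₂: its anode-to-cathode voltage is 3.1 − 7.9 = -4.8 V < 0.7 V, so it is off. The assumption is consistent.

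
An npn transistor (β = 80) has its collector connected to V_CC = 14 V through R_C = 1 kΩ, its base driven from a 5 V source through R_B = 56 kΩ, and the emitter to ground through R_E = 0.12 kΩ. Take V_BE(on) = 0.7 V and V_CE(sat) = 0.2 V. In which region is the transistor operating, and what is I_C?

Assume active. Base-emitter loop: I_B = (V_BB − V_BE)/(R_B + (β+1)R_E) = (5 − 0.7)/(56 + 81×0.12) = 0.0654 mA.
I_C = β·I_B = 80×0.0654 = 5.23 mA.
V_CE = V_CC − I_C·R_C − I_E·R_E = 14 − 5.23×1 − 5.3×0.12 = 8.13 V > V_CE(sat), so the active-region assumption holds.

active; I_C ≈ 5.2 mA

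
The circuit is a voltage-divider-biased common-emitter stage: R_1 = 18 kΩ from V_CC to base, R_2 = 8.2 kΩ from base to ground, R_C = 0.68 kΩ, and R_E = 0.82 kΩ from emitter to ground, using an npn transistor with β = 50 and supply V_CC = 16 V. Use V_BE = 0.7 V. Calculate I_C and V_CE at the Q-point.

Thevenize the base divider: V_Th = V_CC·R_2/(R_1+R_2) = 16×8.2/26.2 = 5.01 V, R_Th = R_1‖R_2 = 5.63 kΩ.
Base-emitter loop: V_Th = I_B·R_Th + V_BE + (β+1)I_B·R_E, so I_B = (5.01 − 0.7) / (5.63 + 51×0.82) = 0.0908 mA.
I_C = β·I_B = 50×0.0908 = 4.54 mA, and I_E = (β+1)I_B = 4.63 mA.
V_CE = V_CC − I_C·R_C − I_E·R_E = 16 − 4.54×0.68 − 4.63×0.82 = 9.12 V.
V_CE = 9.12 V > 0.2 V confirms active-region operation.

I_C ≈ 4.5 mA, V_CE ≈ 9.1 V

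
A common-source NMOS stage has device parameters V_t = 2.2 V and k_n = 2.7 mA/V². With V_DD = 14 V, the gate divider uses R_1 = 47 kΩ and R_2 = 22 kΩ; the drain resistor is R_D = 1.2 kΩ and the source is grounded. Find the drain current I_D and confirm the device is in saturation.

I_D ≈ 6.9 mA

V_G = V_DD·R_2/(R_1+R_2) = 14×22/69 = 4.46 V. With the source grounded, V_GS = V_G = 4.46 V.
Assume saturation: I_D = (k_n/2)(V_GS − V_t)² = (2.7/2)×(4.46 − 2.2)² = 1.35×2.26² = 6.92 mA.
V_DS = V_DD − I_D·R_D = 14 − 6.92×1.2 = 5.7 V.
Saturation requires V_DS ≥ V_GS − V_t = 2.26 V; 5.7 ≥ 2.26 ✓.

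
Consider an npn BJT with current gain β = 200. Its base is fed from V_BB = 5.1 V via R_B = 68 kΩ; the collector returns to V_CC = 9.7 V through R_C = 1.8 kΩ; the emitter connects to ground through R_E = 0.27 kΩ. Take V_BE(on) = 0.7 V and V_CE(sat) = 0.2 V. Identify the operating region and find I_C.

saturation; I_C ≈ 4.6 mA

Assume active: I_B = (5.1 − 0.7)/(68 + 201×0.27) = 0.036 mA, I_C = β·I_B = 7.2 mA.
Then V_CE = 9.7 − 7.2×1.8 − 7.23×0.27 = -5.21 V < 0.2 V — the active assumption fails.
Re-solve with V_CE = 0.2 V. KCL at the emitter: V_E/R_E = (V_BB−0.7−V_E)/R_B + (V_CC−0.2−V_E)/R_C, giving V_E = 1.25 V.
I_C = (V_CC − 0.2 − V_E)/R_C = (9.5 − 1.25)/1.8 = 4.58 mA.
Check: I_B = (4.4 − 1.25)/68 = 0.0463 mA, and β·I_B = 9.26 mA > I_C, confirming saturation.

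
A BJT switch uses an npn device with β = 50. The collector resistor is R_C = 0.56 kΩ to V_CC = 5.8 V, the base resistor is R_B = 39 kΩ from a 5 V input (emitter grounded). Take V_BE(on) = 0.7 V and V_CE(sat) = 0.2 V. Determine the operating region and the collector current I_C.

active; I_C ≈ 5.5 mA

Assume active. Base-emitter loop: I_B = (V_BB − V_BE)/R_B = (5 − 0.7)/39 = 0.11 mA.
I_C = β·I_B = 50×0.11 = 5.51 mA.
V_CE = V_CC − I_C·R_C = 5.8 − 5.51×0.56 = 2.71 V > V_CE(sat), so the active-region assumption holds.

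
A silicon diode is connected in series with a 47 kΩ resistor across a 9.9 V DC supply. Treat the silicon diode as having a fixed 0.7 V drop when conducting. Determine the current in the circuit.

KVL around the loop: 9.9 = V_D + I·R = 0.7 + I × 47 kΩ.
So I = (9.9 − 0.7) / 47 kΩ = 9.2 / 47 = 0.196 mA.

I ≈ 0.2 mA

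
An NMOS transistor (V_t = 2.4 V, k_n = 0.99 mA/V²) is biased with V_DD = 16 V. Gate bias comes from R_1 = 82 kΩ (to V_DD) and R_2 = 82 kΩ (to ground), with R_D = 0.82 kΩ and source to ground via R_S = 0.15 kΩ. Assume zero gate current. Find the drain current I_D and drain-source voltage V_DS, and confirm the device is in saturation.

V_G = V_DD·R_2/(R_1+R_2) = 16×82/164 = 8 V.
Assume saturation: I_D = (k_n/2)(V_GS − V_t)² with V_GS = V_G − I_D·R_S = 8 − 0.15·I_D.
Substituting gives 0.0111·I_D² − 1.83·I_D + 15.5 = 0, with roots I_D = 8.96 or 155 mA.
The root I_D = 155 mA gives V_GS = -15.3 V ≤ V_t, so take I_D = 8.96 mA.
Then V_GS = 6.66 V and V_DS = V_DD − I_D(R_D+R_S) = 16 − 8.96×0.97 = 7.31 V.
Saturation requires V_DS ≥ V_GS − V_t = 4.26 V; 7.31 ≥ 4.26 ✓.

I_D ≈ 9 mA, V_DS ≈ 7.3 V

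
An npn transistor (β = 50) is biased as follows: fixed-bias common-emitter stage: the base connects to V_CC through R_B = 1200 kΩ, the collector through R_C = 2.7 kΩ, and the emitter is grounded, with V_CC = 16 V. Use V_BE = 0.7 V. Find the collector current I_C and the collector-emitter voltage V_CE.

I_C ≈ 0.64 mA, V_CE ≈ 14 V

Base loop: V_CC = I_B·R_B + V_BE, so I_B = (16 − 0.7)/1200 kΩ = 0.0128 mA.
In the active region I_C = β·I_B = 50 × 0.0128 = 0.638 mA.
Collector loop: V_CE = V_CC − I_C·R_C = 16 − 0.638×2.7 = 14.3 V.
Since V_CE = 14.3 V > V_CE(sat) ≈ 0.2 V, the transistor is in the active region as assumed.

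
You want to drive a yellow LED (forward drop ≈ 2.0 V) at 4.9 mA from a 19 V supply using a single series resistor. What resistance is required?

R ≈ 3.5 kΩ

The resistor drops V_S − V_D = 19 − 2.0 = 17 V at 4.9 mA.
R = 17 V / 4.9 mA = 3.47 kΩ.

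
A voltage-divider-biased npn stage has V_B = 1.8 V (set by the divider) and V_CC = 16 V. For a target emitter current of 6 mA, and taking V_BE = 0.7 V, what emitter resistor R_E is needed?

V_E = V_B − V_BE = 1.8 − 0.7 = 1.1 V.
R_E = V_E / I_E = 1.1 / 6 = 0.183 kΩ.

R_E ≈ 0.18 kΩ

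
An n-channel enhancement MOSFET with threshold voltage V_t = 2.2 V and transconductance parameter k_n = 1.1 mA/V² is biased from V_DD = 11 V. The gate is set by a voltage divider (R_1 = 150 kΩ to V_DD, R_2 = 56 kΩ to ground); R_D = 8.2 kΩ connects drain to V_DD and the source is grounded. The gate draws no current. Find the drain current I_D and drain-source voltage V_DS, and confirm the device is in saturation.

I_D ≈ 0.34 mA, V_DS ≈ 8.2 V

V_G = V_DD·R_2/(R_1+R_2) = 11×56/206 = 2.99 V. With the source grounded, V_GS = V_G = 2.99 V.
Assume saturation: I_D = (k_n/2)(V_GS − V_t)² = (1.1/2)×(2.99 − 2.2)² = 0.55×0.79² = 0.344 mA.
V_DS = V_DD − I_D·R_D = 11 − 0.344×8.2 = 8.18 V.
Saturation requires V_DS ≥ V_GS − V_t = 0.79 V; 8.18 ≥ 0.79 ✓.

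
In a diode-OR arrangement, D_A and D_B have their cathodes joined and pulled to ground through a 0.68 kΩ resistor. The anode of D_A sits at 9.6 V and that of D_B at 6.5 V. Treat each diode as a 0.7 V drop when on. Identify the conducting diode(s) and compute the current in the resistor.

Assume both conduct. Then node N would need to be at both 9.6−0.7 = 8.9 V and 6.5−0.7 = 5.8 V, which is impossible.
Assume only D_A conducts: V_N = 9.6 − 0.7 = 8.9 V, so I_R = 8.9/0.68 = 13.1 mA.
Check D_B: its anode-to-cathode voltage is 6.5 − 8.9 = -2.4 V < 0.7 V, so it is off. The assumption is consistent.

Only D_A conducts; I_R ≈ 13 mA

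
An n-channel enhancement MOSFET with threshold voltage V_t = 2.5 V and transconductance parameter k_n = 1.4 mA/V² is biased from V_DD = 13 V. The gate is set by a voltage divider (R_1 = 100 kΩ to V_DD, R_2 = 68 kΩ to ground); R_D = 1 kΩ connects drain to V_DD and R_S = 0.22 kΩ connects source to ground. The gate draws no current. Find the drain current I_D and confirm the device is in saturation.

V_G = V_DD·R_2/(R_1+R_2) = 13×68/168 = 5.26 V.
Assume saturation: I_D = (k_n/2)(V_GS − V_t)² with V_GS = V_G − I_D·R_S = 5.26 − 0.22·I_D.
Substituting gives 0.0339·I_D² − 1.85·I_D + 5.34 = 0, with roots I_D = 3.06 or 51.6 mA.
The root I_D = 51.6 mA gives V_GS = -6.08 V ≤ V_t, so take I_D = 3.06 mA.
Then V_GS = 4.59 V and V_DS = V_DD − I_D(R_D+R_S) = 13 − 3.06×1.22 = 9.27 V.
Saturation requires V_DS ≥ V_GS − V_t = 2.09 V; 9.27 ≥ 2.09 ✓.

I_D ≈ 3.1 mA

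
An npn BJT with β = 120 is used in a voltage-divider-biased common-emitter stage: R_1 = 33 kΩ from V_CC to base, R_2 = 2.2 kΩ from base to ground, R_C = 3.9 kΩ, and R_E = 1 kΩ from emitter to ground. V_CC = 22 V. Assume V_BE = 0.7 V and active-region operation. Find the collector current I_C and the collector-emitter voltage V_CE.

Thevenize the base divider: V_Th = V_CC·R_2/(R_1+R_2) = 22×2.2/35.2 = 1.38 V, R_Th = R_1‖R_2 = 2.06 kΩ.
Base-emitter loop: V_Th = I_B·R_Th + V_BE + (β+1)I_B·R_E, so I_B = (1.38 − 0.7) / (2.06 + 121×1) = 0.00549 mA.
I_C = β·I_B = 120×0.00549 = 0.658 mA, and I_E = (β+1)I_B = 0.664 mA.
V_CE = V_CC − I_C·R_C − I_E·R_E = 22 − 0.658×3.9 − 0.664×1 = 18.8 V.
V_CE = 18.8 V > 0.2 V confirms active-region operation.

I_C ≈ 0.66 mA, V_CE ≈ 19 V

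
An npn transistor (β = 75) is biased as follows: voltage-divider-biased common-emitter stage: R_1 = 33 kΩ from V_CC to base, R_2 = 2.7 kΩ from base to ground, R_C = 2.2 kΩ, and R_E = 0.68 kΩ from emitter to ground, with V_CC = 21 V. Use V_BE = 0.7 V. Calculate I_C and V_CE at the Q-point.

I_C ≈ 1.2 mA, V_CE ≈ 17 V

Thevenize the base divider: V_Th = V_CC·R_2/(R_1+R_2) = 21×2.7/35.7 = 1.59 V, R_Th = R_1‖R_2 = 2.5 kΩ.
Base-emitter loop: V_Th = I_B·R_Th + V_BE + (β+1)I_B·R_E, so I_B = (1.59 − 0.7) / (2.5 + 76×0.68) = 0.0164 mA.
I_C = β·I_B = 75×0.0164 = 1.23 mA, and I_E = (β+1)I_B = 1.25 mA.
V_CE = V_CC − I_C·R_C − I_E·R_E = 21 − 1.23×2.2 − 1.25×0.68 = 17.4 V.
V_CE = 17.4 V > 0.2 V confirms active-region operation.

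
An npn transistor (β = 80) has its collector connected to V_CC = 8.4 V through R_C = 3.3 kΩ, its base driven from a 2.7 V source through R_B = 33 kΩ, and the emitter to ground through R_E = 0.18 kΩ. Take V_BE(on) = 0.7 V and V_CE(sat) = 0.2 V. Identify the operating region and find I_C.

Assume active: I_B = (2.7 − 0.7)/(33 + 81×0.18) = 0.042 mA, I_C = β·I_B = 3.36 mA.
Then V_CE = 8.4 − 3.36×3.3 − 3.4×0.18 = -3.31 V < 0.2 V — the active assumption fails.
Re-solve with V_CE = 0.2 V. KCL at the emitter: V_E/R_E = (V_BB−0.7−V_E)/R_B + (V_CC−0.2−V_E)/R_C, giving V_E = 0.432 V.
I_C = (V_CC − 0.2 − V_E)/R_C = (8.2 − 0.432)/3.3 = 2.35 mA.
Check: I_B = (2 − 0.432)/33 = 0.0475 mA, and β·I_B = 3.8 mA > I_C, confirming saturation.

saturation; I_C ≈ 2.4 mA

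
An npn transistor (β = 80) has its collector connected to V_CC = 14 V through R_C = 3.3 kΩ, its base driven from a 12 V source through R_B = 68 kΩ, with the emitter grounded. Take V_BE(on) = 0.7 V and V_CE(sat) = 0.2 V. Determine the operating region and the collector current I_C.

saturation; I_C ≈ 4.2 mA

Assume active: I_B = (12 − 0.7)/68 = 0.166 mA, giving I_C = β·I_B = 13.3 mA.
But then V_CE = 14 − 13.3×3.3 = -29.9 V < V_CE(sat) = 0.2 V — impossible in the active region.
So the transistor is saturated. With V_CE = 0.2 V, I_C = (V_CC − 0.2)/R_C = 13.8/3.3 = 4.18 mA.
Check: β·I_B = 13.3 mA > I_C = 4.18 mA, confirming saturation.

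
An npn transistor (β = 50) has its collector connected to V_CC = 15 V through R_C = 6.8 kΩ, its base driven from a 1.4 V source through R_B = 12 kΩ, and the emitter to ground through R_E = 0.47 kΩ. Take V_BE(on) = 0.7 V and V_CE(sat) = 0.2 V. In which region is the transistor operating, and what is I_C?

Assume active. Base-emitter loop: I_B = (V_BB − V_BE)/(R_B + (β+1)R_E) = (1.4 − 0.7)/(12 + 51×0.47) = 0.0195 mA.
I_C = β·I_B = 50×0.0195 = 0.973 mA.
V_CE = V_CC − I_C·R_C − I_E·R_E = 15 − 0.973×6.8 − 0.992×0.47 = 7.92 V > V_CE(sat), so the active-region assumption holds.

active; I_C ≈ 0.97 mA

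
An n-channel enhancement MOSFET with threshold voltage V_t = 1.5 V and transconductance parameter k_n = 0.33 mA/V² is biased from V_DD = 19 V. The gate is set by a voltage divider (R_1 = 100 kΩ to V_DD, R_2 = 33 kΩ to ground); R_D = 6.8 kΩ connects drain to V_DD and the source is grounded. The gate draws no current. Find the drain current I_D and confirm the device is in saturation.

V_G = V_DD·R_2/(R_1+R_2) = 19×33/133 = 4.71 V. With the source grounded, V_GS = V_G = 4.71 V.
Assume saturation: I_D = (k_n/2)(V_GS − V_t)² = (0.33/2)×(4.71 − 1.5)² = 0.165×3.21² = 1.7 mA.
V_DS = V_DD − I_D·R_D = 19 − 1.7×6.8 = 7.41 V.
Saturation requires V_DS ≥ V_GS − V_t = 3.21 V; 7.41 ≥ 3.21 ✓.

I_D ≈ 1.7 mA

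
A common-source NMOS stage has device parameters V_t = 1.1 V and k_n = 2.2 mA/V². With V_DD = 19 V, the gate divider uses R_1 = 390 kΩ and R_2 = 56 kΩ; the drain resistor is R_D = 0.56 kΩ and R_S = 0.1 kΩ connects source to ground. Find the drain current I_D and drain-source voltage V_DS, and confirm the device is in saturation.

V_G = V_DD·R_2/(R_1+R_2) = 19×56/446 = 2.39 V.
Assume saturation: I_D = (k_n/2)(V_GS − V_t)² with V_GS = V_G − I_D·R_S = 2.39 − 0.1·I_D.
Substituting gives 0.011·I_D² − 1.28·I_D + 1.82 = 0, with roots I_D = 1.43 or 115 mA.
The root I_D = 115 mA gives V_GS = -9.13 V ≤ V_t, so take I_D = 1.43 mA.
Then V_GS = 2.24 V and V_DS = V_DD − I_D(R_D+R_S) = 19 − 1.43×0.66 = 18.1 V.
Saturation requires V_DS ≥ V_GS − V_t = 1.14 V; 18.1 ≥ 1.14 ✓.

I_D ≈ 1.4 mA, V_DS ≈ 18 V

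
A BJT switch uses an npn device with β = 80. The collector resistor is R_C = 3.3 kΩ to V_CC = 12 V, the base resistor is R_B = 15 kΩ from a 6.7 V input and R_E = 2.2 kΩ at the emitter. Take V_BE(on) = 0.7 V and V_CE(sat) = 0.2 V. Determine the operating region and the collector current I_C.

Assume active: I_B = (6.7 − 0.7)/(15 + 81×2.2) = 0.0311 mA, I_C = β·I_B = 2.48 mA.
Then V_CE = 12 − 2.48×3.3 − 2.52×2.2 = -1.73 V < 0.2 V — the active assumption fails.
Re-solve with V_CE = 0.2 V. KCL at the emitter: V_E/R_E = (V_BB−0.7−V_E)/R_B + (V_CC−0.2−V_E)/R_C, giving V_E = 4.82 V.
I_C = (V_CC − 0.2 − V_E)/R_C = (11.8 − 4.82)/3.3 = 2.11 mA.
Check: I_B = (6 − 4.82)/15 = 0.0784 mA, and β·I_B = 6.27 mA > I_C, confirming saturation.

saturation; I_C ≈ 2.1 mA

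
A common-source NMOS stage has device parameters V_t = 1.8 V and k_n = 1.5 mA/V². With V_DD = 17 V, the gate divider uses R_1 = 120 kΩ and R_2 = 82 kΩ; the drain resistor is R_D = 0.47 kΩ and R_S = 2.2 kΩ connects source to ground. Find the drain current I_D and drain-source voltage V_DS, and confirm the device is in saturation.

V_G = V_DD·R_2/(R_1+R_2) = 17×82/202 = 6.9 V.
Assume saturation: I_D = (k_n/2)(V_GS − V_t)² with V_GS = V_G − I_D·R_S = 6.9 − 2.2·I_D.
Substituting gives 3.63·I_D² − 17.8·I_D + 19.5 = 0, with roots I_D = 1.65 or 3.27 mA.
The root I_D = 3.27 mA gives V_GS = -0.287 V ≤ V_t, so take I_D = 1.65 mA.
Then V_GS = 3.28 V and V_DS = V_DD − I_D(R_D+R_S) = 17 − 1.65×2.67 = 12.6 V.
Saturation requires V_DS ≥ V_GS − V_t = 1.48 V; 12.6 ≥ 1.48 ✓.

I_D ≈ 1.6 mA, V_DS ≈ 13 V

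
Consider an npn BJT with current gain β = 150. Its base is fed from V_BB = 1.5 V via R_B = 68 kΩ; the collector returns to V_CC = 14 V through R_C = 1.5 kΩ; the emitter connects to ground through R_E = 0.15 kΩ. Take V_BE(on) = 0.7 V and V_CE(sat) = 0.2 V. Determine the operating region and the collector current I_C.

Assume active. Base-emitter loop: I_B = (V_BB − V_BE)/(R_B + (β+1)R_E) = (1.5 − 0.7)/(68 + 151×0.15) = 0.00883 mA.
I_C = β·I_B = 150×0.00883 = 1.32 mA.
V_CE = V_CC − I_C·R_C − I_E·R_E = 14 − 1.32×1.5 − 1.33×0.15 = 11.8 V > V_CE(sat), so the active-region assumption holds.

active; I_C ≈ 1.3 mA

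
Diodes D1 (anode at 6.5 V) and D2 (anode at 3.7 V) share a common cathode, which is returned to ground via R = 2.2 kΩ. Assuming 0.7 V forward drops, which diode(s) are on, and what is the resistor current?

Only D1 conducts; I_R ≈ 2.6 mA

Assume both conduct. Then node N would need to be at both 6.5−0.7 = 5.8 V and 3.7−0.7 = 3 V, which is impossible.
Assume only D1 conducts: V_N = 6.5 − 0.7 = 5.8 V, so I_R = 5.8/2.2 = 2.64 mA.
Check D2: its anode-to-cathode voltage is 3.7 − 5.8 = -2.1 V < 0.7 V, so it is off. The assumption is consistent.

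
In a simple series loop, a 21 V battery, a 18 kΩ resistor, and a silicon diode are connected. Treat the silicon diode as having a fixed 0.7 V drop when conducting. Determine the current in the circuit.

I ≈ 1.1 mA

KVL around the loop: 21 = V_D + I·R = 0.7 + I × 18 kΩ.
So I = (21 − 0.7) / 18 kΩ = 20.3 / 18 = 1.13 mA.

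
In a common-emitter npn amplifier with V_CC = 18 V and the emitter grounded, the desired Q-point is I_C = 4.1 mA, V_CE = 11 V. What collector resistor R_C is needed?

Collector loop: V_CC = I_C·R_C + V_CE.
R_C = (V_CC − V_CE)/I_C = (18 − 11)/4.1 = 1.71 kΩ.

R_C ≈ 1.7 kΩ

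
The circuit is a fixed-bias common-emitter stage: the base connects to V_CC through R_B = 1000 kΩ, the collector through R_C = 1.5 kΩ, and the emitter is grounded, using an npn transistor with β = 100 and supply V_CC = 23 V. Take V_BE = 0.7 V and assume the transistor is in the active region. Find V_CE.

Base loop: V_CC = I_B·R_B + V_BE, so I_B = (23 − 0.7)/1000 kΩ = 0.0223 mA.
In the active region I_C = β·I_B = 100 × 0.0223 = 2.23 mA.
Collector loop: V_CE = V_CC − I_C·R_C = 23 − 2.23×1.5 = 19.7 V.
Since V_CE = 19.7 V > V_CE(sat) ≈ 0.2 V, the transistor is in the active region as assumed.

V_CE ≈ 20 V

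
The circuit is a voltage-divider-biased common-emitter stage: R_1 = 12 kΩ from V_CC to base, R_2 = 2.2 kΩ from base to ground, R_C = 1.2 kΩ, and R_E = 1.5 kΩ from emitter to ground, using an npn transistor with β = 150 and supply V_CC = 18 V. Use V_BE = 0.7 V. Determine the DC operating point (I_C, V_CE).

I_C ≈ 1.4 mA, V_CE ≈ 14 V

Thevenize the base divider: V_Th = V_CC·R_2/(R_1+R_2) = 18×2.2/14.2 = 2.79 V, R_Th = R_1‖R_2 = 1.86 kΩ.
Base-emitter loop: V_Th = I_B·R_Th + V_BE + (β+1)I_B·R_E, so I_B = (2.79 − 0.7) / (1.86 + 151×1.5) = 0.00915 mA.
I_C = β·I_B = 150×0.00915 = 1.37 mA, and I_E = (β+1)I_B = 1.38 mA.
V_CE = V_CC − I_C·R_C − I_E·R_E = 18 − 1.37×1.2 − 1.38×1.5 = 14.3 V.
V_CE = 14.3 V > 0.2 V confirms active-region operation.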